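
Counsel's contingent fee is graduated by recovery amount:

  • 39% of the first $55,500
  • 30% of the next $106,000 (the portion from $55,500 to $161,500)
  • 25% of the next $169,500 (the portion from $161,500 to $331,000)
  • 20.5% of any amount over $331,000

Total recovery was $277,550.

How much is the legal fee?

$82,457.50

First $55,500 at 39% = $21,645.00
Next $106,000 at 30% = $31,800.00
Remaining $116,050 at 25% = $29,012.50
Fee: $21,645.00 + $31,800.00 + $29,012.50 = $82,457.50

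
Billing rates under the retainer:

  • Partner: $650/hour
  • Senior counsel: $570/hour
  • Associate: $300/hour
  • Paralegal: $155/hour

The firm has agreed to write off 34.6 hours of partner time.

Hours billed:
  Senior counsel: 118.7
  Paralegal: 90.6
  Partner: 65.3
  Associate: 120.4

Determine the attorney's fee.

$137,777.00

Partner: 65.3 × $650 = $42,445.00
Senior counsel: 118.7 × $570 = $67,659.00
Associate: 120.4 × $300 = $36,120.00
Paralegal: 90.6 × $155 = $14,043.00
Subtotal: $160,267.00
Write-off: 34.6 × $650 = $22,490.00
Total: $160,267.00 − $22,490.00 = $137,777.00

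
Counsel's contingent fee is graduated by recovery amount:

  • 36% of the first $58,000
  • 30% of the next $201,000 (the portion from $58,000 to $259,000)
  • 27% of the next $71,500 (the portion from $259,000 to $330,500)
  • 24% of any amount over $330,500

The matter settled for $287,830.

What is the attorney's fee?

First $58,000 at 36% = $20,880.00
Next $201,000 at 30% = $60,300.00
Remaining $28,830 at 27% = $7,784.10
Fee: $20,880.00 + $60,300.00 + $7,784.10 = $88,964.10

$88,964.10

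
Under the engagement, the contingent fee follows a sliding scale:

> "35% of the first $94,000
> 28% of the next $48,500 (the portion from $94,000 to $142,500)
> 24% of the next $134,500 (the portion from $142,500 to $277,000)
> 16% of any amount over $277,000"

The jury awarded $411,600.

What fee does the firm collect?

$100,296.00

First $94,000 at 35% = $32,900.00
Next $48,500 at 28% = $13,580.00
Next $134,500 at 24% = $32,280.00
Remaining $134,600 at 16% = $21,536.00
Fee: $32,900.00 + $13,580.00 + $32,280.00 + $21,536.00 = $100,296.00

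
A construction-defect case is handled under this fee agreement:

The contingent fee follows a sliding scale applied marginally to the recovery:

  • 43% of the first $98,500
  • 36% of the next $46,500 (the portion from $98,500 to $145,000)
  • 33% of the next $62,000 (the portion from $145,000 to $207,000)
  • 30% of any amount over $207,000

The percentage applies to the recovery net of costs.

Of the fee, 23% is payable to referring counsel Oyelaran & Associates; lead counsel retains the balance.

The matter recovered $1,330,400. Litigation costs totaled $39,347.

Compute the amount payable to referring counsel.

$93,097.31

Fee base (net of costs): $1,330,400 − $39,347 = $1,291,053
First $98,500 at 43% = $42,355.00
Next $46,500 at 36% = $16,740.00
Next $62,000 at 33% = $20,460.00
Remaining $1,084,053 at 30% = $325,215.90
Fee: $42,355.00 + $16,740.00 + $20,460.00 + $325,215.90 = $404,770.90
Referral share: 23% of $404,770.90 = $93,097.31; lead counsel retains $404,770.90 − $93,097.31 = $311,673.59.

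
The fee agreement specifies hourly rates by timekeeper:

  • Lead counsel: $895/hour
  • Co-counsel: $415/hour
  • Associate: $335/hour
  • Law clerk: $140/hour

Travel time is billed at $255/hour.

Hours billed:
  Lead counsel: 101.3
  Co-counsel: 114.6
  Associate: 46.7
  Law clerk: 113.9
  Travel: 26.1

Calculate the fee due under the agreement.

$176,468.50

Lead counsel: 101.3 × $895 = $90,663.50
Co-counsel: 114.6 × $415 = $47,559.00
Associate: 46.7 × $335 = $15,644.50
Law clerk: 113.9 × $140 = $15,946.00
Subtotal: $90,663.50 + $47,559.00 + $15,644.50 + $15,946.00 = $169,813.00
Travel: 26.1 × $255 = $6,655.50
Total: $169,813.00 + $6,655.50 = $176,468.50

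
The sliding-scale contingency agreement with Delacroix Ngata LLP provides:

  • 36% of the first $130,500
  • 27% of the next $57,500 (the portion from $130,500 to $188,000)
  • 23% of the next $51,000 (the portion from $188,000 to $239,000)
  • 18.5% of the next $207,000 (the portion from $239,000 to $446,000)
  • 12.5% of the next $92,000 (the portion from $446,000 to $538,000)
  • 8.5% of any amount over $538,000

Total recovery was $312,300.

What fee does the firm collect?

$87,795.50

First $130,500 at 36% = $46,980.00
Next $57,500 at 27% = $15,525.00
Next $51,000 at 23% = $11,730.00
Remaining $73,300 at 18.5% = $13,560.50
Fee: $46,980.00 + $15,525.00 + $11,730.00 + $13,560.50 = $87,795.50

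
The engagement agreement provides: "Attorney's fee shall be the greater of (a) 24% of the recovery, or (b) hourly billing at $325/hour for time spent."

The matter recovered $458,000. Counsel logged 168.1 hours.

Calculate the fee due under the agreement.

$109,920.00

(a) 24% of $458,000 = $109,920.00
(b) 168.1 × $325 = $54,632.50
The greater is (a): $109,920.00.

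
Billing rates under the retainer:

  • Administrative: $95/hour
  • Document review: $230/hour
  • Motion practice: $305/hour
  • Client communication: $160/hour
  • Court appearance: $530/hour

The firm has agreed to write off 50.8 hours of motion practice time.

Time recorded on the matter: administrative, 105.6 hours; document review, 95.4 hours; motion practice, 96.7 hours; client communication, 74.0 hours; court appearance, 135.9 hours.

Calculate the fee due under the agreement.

Administrative: 105.6 × $95 = $10,032.00
Document review: 95.4 × $230 = $21,942.00
Motion practice: 96.7 × $305 = $29,493.50
Client communication: 74.0 × $160 = $11,840.00
Court appearance: 135.9 × $530 = $72,027.00
Subtotal: $145,334.50
Write-off: 50.8 × $305 = $15,494.00
Total: $145,334.50 − $15,494.00 = $129,840.50

$129,840.50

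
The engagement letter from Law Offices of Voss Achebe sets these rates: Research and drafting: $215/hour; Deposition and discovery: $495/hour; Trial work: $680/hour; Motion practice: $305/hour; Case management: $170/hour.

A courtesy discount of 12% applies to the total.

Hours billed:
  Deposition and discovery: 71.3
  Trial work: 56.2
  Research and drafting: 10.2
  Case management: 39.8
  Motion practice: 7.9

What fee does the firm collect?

$74,692.64

Research and drafting: 10.2 × $215 = $2,193.00
Deposition and discovery: 71.3 × $495 = $35,293.50
Trial work: 56.2 × $680 = $38,216.00
Motion practice: 7.9 × $305 = $2,409.50
Case management: 39.8 × $170 = $6,766.00
Subtotal: $84,878.00
Less 12% discount: −$10,185.36
Total: $84,878.00 − $10,185.36 = $74,692.64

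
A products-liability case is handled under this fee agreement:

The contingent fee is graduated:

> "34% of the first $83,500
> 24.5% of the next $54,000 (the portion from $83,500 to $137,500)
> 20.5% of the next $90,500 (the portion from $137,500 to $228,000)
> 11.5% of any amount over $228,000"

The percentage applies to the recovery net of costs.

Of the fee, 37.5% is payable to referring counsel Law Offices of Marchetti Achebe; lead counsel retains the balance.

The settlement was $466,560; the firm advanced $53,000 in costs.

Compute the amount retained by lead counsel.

$50,944.94

Fee base (net of costs): $466,560 − $53,000 = $413,560
First $83,500 at 34% = $28,390.00
Next $54,000 at 24.5% = $13,230.00
Next $90,500 at 20.5% = $18,552.50
Remaining $185,560 at 11.5% = $21,339.40
Fee: $28,390.00 + $13,230.00 + $18,552.50 + $21,339.40 = $81,511.90
Referral share: 37.5% of $81,511.90 = $30,566.96; lead counsel retains $81,511.90 − $30,566.96 = $50,944.94.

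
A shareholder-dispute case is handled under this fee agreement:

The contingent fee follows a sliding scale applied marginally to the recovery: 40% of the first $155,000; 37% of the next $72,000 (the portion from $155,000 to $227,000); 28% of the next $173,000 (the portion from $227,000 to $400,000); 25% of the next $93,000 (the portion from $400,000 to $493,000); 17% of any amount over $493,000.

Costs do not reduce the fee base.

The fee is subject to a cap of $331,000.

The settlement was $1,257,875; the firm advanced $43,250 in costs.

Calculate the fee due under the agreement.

$290,358.75

Fee base is the gross recovery, $1,257,875; costs are reimbursed separately.
First $155,000 at 40% = $62,000.00
Next $72,000 at 37% = $26,640.00
Next $173,000 at 28% = $48,440.00
Next $93,000 at 25% = $23,250.00
Remaining $764,875 at 17% = $130,028.75
Fee: $62,000.00 + $26,640.00 + $48,440.00 + $23,250.00 + $130,028.75 = $290,358.75
$290,358.75 is under the $331,000 cap.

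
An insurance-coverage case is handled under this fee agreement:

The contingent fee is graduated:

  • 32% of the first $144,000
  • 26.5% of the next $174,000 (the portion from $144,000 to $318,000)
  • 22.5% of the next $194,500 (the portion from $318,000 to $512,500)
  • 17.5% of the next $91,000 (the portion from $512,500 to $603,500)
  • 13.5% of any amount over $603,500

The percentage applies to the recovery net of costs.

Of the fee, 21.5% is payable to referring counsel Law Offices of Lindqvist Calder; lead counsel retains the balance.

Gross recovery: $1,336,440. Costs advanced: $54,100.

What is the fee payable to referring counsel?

Fee base (net of costs): $1,336,440 − $54,100 = $1,282,340
First $144,000 at 32% = $46,080.00
Next $174,000 at 26.5% = $46,110.00
Next $194,500 at 22.5% = $43,762.50
Next $91,000 at 17.5% = $15,925.00
Remaining $678,840 at 13.5% = $91,643.40
Fee: $46,080.00 + $46,110.00 + $43,762.50 + $15,925.00 + $91,643.40 = $243,520.90
Referral share: 21.5% of $243,520.90 = $52,356.99; lead counsel retains $243,520.90 − $52,356.99 = $191,163.91.

$52,356.99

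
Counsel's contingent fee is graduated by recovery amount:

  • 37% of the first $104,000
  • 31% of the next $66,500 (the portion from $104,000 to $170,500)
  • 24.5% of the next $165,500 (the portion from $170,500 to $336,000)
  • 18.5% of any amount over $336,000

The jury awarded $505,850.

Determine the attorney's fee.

$131,064.75

First $104,000 at 37% = $38,480.00
Next $66,500 at 31% = $20,615.00
Next $165,500 at 24.5% = $40,547.50
Remaining $169,850 at 18.5% = $31,422.25
Fee: $38,480.00 + $20,615.00 + $40,547.50 + $31,422.25 = $131,064.75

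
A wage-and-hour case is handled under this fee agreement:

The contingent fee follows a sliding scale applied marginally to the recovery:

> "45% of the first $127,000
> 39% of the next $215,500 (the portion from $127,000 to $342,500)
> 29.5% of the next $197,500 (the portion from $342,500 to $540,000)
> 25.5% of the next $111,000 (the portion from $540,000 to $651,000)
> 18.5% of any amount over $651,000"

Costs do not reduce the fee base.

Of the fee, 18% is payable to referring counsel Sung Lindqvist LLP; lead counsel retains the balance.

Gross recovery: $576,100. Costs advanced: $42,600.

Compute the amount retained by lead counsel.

$171,103.66

Fee base is the gross recovery, $576,100; costs are reimbursed separately.
First $127,000 at 45% = $57,150.00
Next $215,500 at 39% = $84,045.00
Next $197,500 at 29.5% = $58,262.50
Remaining $36,100 at 25.5% = $9,205.50
Fee: $57,150.00 + $84,045.00 + $58,262.50 + $9,205.50 = $208,663.00
Referral share: 18% of $208,663.00 = $37,559.34; lead counsel retains $208,663.00 − $37,559.34 = $171,103.66.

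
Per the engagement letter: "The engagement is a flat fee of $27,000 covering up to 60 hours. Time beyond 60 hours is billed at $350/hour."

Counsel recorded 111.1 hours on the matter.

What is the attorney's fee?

Flat fee: $27,000.00
Excess hours: 111.1 − 60 = 51.1
Overrun: 51.1 × $350 = $17,885.00
Total: $27,000.00 + $17,885.00 = $44,885.00

$44,885.00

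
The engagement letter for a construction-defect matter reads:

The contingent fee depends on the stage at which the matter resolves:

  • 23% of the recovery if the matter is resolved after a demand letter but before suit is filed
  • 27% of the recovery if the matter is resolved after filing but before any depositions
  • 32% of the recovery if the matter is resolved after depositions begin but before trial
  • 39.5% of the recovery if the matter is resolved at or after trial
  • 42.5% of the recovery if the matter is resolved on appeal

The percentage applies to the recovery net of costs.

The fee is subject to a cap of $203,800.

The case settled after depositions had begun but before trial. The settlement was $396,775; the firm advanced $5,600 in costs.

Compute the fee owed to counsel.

Fee base (net of costs): $396,775 − $5,600 = $391,175
The matter settled after depositions had begun but before trial, so the 32% rate applies.
$391,175 × 32% = $125,176.00
$125,176.00 is under the $203,800 cap.

$125,176.00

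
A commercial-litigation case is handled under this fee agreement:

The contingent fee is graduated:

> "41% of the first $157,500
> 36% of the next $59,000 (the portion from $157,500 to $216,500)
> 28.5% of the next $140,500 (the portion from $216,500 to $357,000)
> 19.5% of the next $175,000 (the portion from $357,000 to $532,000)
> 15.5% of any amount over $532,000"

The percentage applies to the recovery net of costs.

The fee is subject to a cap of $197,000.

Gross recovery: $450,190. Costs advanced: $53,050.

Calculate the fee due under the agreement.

$133,684.80

Fee base (net of costs): $450,190 − $53,050 = $397,140
First $157,500 at 41% = $64,575.00
Next $59,000 at 36% = $21,240.00
Next $140,500 at 28.5% = $40,042.50
Remaining $40,140 at 19.5% = $7,827.30
Fee: $64,575.00 + $21,240.00 + $40,042.50 + $7,827.30 = $133,684.80
$133,684.80 is under the $197,000 cap.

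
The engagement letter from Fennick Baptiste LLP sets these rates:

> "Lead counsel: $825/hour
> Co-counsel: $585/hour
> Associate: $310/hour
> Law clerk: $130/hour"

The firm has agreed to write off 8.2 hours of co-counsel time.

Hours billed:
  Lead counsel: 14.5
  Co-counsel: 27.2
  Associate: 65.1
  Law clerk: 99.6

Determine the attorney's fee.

Lead counsel: 14.5 × $825 = $11,962.50
Co-counsel: 27.2 × $585 = $15,912.00
Associate: 65.1 × $310 = $20,181.00
Law clerk: 99.6 × $130 = $12,948.00
Subtotal: $61,003.50
Write-off: 8.2 × $585 = $4,797.00
Total: $61,003.50 − $4,797.00 = $56,206.50

$56,206.50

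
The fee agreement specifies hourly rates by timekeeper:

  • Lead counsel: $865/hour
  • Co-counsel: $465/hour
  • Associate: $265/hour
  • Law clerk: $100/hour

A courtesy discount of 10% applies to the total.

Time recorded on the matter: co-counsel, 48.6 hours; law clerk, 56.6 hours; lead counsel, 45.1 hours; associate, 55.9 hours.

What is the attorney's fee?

$73,875.60

Lead counsel: 45.1 × $865 = $39,011.50
Co-counsel: 48.6 × $465 = $22,599.00
Associate: 55.9 × $265 = $14,813.50
Law clerk: 56.6 × $100 = $5,660.00
Subtotal: $82,084.00
Less 10% discount: −$8,208.40
Total: $82,084.00 − $8,208.40 = $73,875.60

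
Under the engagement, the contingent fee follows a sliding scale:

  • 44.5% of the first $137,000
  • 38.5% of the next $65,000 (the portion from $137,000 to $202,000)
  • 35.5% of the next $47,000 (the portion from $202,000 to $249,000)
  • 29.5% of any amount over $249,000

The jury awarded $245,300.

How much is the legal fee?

First $137,000 at 44.5% = $60,965.00
Next $65,000 at 38.5% = $25,025.00
Remaining $43,300 at 35.5% = $15,371.50
Fee: $60,965.00 + $25,025.00 + $15,371.50 = $101,361.50

$101,361.50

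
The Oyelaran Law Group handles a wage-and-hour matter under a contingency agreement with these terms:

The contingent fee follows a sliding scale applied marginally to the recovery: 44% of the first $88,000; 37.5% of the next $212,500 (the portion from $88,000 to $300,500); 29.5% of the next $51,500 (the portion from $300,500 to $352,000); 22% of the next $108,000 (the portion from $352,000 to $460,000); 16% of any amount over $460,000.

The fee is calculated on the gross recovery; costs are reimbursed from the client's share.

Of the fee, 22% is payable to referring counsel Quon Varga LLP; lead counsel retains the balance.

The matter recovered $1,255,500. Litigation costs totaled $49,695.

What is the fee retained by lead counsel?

$222,019.20

Fee base is the gross recovery, $1,255,500; costs are reimbursed separately.
First $88,000 at 44% = $38,720.00
Next $212,500 at 37.5% = $79,687.50
Next $51,500 at 29.5% = $15,192.50
Next $108,000 at 22% = $23,760.00
Remaining $795,500 at 16% = $127,280.00
Fee: $38,720.00 + $79,687.50 + $15,192.50 + $23,760.00 + $127,280.00 = $284,640.00
Referral share: 22% of $284,640.00 = $62,620.80; lead counsel retains $284,640.00 − $62,620.80 = $222,019.20.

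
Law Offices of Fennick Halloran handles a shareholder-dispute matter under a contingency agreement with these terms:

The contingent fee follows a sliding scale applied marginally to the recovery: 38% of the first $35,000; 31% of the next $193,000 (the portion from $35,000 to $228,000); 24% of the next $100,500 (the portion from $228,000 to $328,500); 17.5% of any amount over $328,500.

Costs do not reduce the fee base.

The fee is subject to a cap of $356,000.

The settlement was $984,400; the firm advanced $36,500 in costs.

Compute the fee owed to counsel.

Fee base is the gross recovery, $984,400; costs are reimbursed separately.
First $35,000 at 38% = $13,300.00
Next $193,000 at 31% = $59,830.00
Next $100,500 at 24% = $24,120.00
Remaining $655,900 at 17.5% = $114,782.50
Fee: $13,300.00 + $59,830.00 + $24,120.00 + $114,782.50 = $212,032.50
$212,032.50 is under the $356,000 cap.

$212,032.50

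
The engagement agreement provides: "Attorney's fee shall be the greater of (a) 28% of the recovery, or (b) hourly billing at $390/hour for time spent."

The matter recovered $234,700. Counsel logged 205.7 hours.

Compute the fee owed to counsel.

$80,223.00

(a) 28% of $234,700 = $65,716.00
(b) 205.7 × $390 = $80,223.00
The greater is (b): $80,223.00.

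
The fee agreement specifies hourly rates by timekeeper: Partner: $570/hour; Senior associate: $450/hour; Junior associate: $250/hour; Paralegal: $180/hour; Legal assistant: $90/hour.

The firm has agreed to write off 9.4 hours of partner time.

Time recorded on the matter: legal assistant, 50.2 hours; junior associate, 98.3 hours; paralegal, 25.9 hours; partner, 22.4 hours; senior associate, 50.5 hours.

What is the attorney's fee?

Partner: 22.4 × $570 = $12,768.00
Senior associate: 50.5 × $450 = $22,725.00
Junior associate: 98.3 × $250 = $24,575.00
Paralegal: 25.9 × $180 = $4,662.00
Legal assistant: 50.2 × $90 = $4,518.00
Subtotal: $69,248.00
Write-off: 9.4 × $570 = $5,358.00
Total: $69,248.00 − $5,358.00 = $63,890.00

$63,890.00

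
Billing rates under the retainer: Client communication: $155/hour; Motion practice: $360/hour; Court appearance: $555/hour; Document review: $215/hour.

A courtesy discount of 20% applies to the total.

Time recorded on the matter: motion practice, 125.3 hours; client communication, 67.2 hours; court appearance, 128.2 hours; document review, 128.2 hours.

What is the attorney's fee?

$123,390.40

Client communication: 67.2 × $155 = $10,416.00
Motion practice: 125.3 × $360 = $45,108.00
Court appearance: 128.2 × $555 = $71,151.00
Document review: 128.2 × $215 = $27,563.00
Subtotal: $154,238.00
Less 20% discount: −$30,847.60
Total: $154,238.00 − $30,847.60 = $123,390.40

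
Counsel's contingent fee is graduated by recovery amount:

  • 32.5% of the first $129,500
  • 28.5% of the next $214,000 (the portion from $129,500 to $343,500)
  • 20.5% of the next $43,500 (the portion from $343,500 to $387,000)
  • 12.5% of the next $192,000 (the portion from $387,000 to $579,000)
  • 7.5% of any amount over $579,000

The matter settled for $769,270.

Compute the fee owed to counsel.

$150,265.25

First $129,500 at 32.5% = $42,087.50
Next $214,000 at 28.5% = $60,990.00
Next $43,500 at 20.5% = $8,917.50
Next $192,000 at 12.5% = $24,000.00
Remaining $190,270 at 7.5% = $14,270.25
Fee: $42,087.50 + $60,990.00 + $8,917.50 + $24,000.00 + $14,270.25 = $150,265.25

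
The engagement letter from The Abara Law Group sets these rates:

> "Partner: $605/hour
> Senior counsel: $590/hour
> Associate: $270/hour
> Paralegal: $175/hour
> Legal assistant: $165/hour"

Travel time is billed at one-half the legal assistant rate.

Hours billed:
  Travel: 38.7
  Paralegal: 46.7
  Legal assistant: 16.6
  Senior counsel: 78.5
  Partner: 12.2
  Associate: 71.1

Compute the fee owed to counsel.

Partner: 12.2 × $605 = $7,381.00
Senior counsel: 78.5 × $590 = $46,315.00
Associate: 71.1 × $270 = $19,197.00
Paralegal: 46.7 × $175 = $8,172.50
Legal assistant: 16.6 × $165 = $2,739.00
Subtotal: $7,381.00 + $46,315.00 + $19,197.00 + $8,172.50 + $2,739.00 = $83,804.50
Travel: 38.7 × ($165 ÷ 2) = 38.7 × $82.50 = $3,192.75
Total: $83,804.50 + $3,192.75 = $86,997.25

$86,997.25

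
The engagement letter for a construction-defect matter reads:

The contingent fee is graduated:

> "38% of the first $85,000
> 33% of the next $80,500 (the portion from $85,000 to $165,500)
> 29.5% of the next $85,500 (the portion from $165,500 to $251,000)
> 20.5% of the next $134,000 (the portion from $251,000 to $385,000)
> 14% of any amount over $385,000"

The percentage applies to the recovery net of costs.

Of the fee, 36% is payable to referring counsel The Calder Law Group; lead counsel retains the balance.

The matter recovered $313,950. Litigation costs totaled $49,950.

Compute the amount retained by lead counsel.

$55,521.60

Fee base (net of costs): $313,950 − $49,950 = $264,000
First $85,000 at 38% = $32,300.00
Next $80,500 at 33% = $26,565.00
Next $85,500 at 29.5% = $25,222.50
Remaining $13,000 at 20.5% = $2,665.00
Fee: $32,300.00 + $26,565.00 + $25,222.50 + $2,665.00 = $86,752.50
Referral share: 36% of $86,752.50 = $31,230.90; lead counsel retains $86,752.50 − $31,230.90 = $55,521.60.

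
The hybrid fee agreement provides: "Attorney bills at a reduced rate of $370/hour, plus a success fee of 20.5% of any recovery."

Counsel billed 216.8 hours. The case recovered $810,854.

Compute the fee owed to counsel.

$246,441.07

Hourly: 216.8 × $370 = $80,216.00
Success fee: 20.5% of $810,854 = $166,225.07
Total: $80,216.00 + $166,225.07 = $246,441.07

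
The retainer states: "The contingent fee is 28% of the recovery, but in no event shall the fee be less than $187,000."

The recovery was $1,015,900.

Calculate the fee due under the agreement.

$284,452.00

28% of $1,015,900 = $284,452.00
That exceeds the $187,000 minimum.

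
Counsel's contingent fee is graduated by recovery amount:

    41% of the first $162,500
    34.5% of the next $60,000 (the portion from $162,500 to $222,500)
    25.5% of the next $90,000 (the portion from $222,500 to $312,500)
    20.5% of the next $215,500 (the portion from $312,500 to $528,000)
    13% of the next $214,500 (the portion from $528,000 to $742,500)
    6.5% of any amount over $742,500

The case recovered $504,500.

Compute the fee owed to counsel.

$149,635.00

First $162,500 at 41% = $66,625.00
Next $60,000 at 34.5% = $20,700.00
Next $90,000 at 25.5% = $22,950.00
Remaining $192,000 at 20.5% = $39,360.00
Fee: $66,625.00 + $20,700.00 + $22,950.00 + $39,360.00 = $149,635.00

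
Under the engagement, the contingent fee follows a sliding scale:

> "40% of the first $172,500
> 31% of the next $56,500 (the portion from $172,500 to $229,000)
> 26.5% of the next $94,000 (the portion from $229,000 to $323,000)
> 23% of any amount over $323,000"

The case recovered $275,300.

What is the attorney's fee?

First $172,500 at 40% = $69,000.00
Next $56,500 at 31% = $17,515.00
Remaining $46,300 at 26.5% = $12,269.50
Fee: $69,000.00 + $17,515.00 + $12,269.50 = $98,784.50

$98,784.50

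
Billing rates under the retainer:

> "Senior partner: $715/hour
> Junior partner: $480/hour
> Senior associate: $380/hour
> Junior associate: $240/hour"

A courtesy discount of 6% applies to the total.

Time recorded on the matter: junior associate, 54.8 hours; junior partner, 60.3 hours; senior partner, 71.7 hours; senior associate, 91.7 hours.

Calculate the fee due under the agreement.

Senior partner: 71.7 × $715 = $51,265.50
Junior partner: 60.3 × $480 = $28,944.00
Senior associate: 91.7 × $380 = $34,846.00
Junior associate: 54.8 × $240 = $13,152.00
Subtotal: $128,207.50
Less 6% discount: −$7,692.45
Total: $128,207.50 − $7,692.45 = $120,515.05

$120,515.05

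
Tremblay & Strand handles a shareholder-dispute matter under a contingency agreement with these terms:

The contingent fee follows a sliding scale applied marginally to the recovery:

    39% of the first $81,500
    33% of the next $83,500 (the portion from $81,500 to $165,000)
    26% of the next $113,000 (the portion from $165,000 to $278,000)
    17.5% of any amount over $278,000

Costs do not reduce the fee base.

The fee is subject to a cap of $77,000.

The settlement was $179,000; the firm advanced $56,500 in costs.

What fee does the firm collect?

Fee base is the gross recovery, $179,000; costs are reimbursed separately.
First $81,500 at 39% = $31,785.00
Next $83,500 at 33% = $27,555.00
Remaining $14,000 at 26% = $3,640.00
Fee: $31,785.00 + $27,555.00 + $3,640.00 = $62,980.00
$62,980.00 is under the $77,000 cap.

$62,980.00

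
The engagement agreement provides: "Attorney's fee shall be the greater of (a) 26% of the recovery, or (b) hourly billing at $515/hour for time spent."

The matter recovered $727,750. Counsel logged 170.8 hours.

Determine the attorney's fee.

(a) 26% of $727,750 = $189,215.00
(b) 170.8 × $515 = $87,962.00
The greater is (a): $189,215.00.

$189,215.00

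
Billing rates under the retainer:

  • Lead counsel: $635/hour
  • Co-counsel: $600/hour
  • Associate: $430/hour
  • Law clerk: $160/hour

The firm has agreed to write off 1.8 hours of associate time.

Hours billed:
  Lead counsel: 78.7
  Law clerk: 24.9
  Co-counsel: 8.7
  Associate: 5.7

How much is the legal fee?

Lead counsel: 78.7 × $635 = $49,974.50
Co-counsel: 8.7 × $600 = $5,220.00
Associate: 5.7 × $430 = $2,451.00
Law clerk: 24.9 × $160 = $3,984.00
Subtotal: $61,629.50
Write-off: 1.8 × $430 = $774.00
Total: $61,629.50 − $774.00 = $60,855.50

$60,855.50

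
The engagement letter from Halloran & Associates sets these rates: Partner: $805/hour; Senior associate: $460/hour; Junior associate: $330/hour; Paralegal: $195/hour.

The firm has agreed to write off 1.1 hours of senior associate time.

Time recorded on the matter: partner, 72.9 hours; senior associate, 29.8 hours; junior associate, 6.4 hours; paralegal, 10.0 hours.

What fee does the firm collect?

Partner: 72.9 × $805 = $58,684.50
Senior associate: 29.8 × $460 = $13,708.00
Junior associate: 6.4 × $330 = $2,112.00
Paralegal: 10.0 × $195 = $1,950.00
Subtotal: $76,454.50
Write-off: 1.1 × $460 = $506.00
Total: $76,454.50 − $506.00 = $75,948.50

$75,948.50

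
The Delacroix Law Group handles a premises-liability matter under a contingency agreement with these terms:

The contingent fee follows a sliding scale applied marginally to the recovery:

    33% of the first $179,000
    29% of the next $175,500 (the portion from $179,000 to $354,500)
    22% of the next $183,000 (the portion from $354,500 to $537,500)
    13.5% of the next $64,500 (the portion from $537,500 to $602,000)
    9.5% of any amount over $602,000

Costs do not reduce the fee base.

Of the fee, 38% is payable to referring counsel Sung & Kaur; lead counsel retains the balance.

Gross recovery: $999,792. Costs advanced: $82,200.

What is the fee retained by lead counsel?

Fee base is the gross recovery, $999,792; costs are reimbursed separately.
First $179,000 at 33% = $59,070.00
Next $175,500 at 29% = $50,895.00
Next $183,000 at 22% = $40,260.00
Next $64,500 at 13.5% = $8,707.50
Remaining $397,792 at 9.5% = $37,790.24
Fee: $59,070.00 + $50,895.00 + $40,260.00 + $8,707.50 + $37,790.24 = $196,722.74
Referral share: 38% of $196,722.74 = $74,754.64; lead counsel retains $196,722.74 − $74,754.64 = $121,968.10.

$121,968.10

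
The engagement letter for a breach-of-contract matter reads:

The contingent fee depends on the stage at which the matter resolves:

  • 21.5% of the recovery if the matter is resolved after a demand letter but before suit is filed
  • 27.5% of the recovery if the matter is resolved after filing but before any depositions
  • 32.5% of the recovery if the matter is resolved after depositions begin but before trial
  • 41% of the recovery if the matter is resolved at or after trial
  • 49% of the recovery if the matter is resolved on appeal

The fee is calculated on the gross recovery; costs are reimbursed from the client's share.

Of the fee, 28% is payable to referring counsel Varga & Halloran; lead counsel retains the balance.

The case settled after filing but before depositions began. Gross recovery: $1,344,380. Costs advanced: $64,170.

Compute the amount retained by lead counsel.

Fee base is the gross recovery, $1,344,380; costs are reimbursed separately.
The matter settled after filing but before depositions began, so the 27.5% rate applies.
$1,344,380 × 27.5% = $369,704.50
Referral share: 28% of $369,704.50 = $103,517.26; lead counsel retains $369,704.50 − $103,517.26 = $266,187.24.

$266,187.24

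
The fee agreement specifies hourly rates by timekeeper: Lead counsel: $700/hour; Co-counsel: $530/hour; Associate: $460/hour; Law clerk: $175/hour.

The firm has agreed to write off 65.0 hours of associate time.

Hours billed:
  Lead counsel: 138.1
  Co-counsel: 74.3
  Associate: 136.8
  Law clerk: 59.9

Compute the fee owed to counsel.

Lead counsel: 138.1 × $700 = $96,670.00
Co-counsel: 74.3 × $530 = $39,379.00
Associate: 136.8 × $460 = $62,928.00
Law clerk: 59.9 × $175 = $10,482.50
Subtotal: $209,459.50
Write-off: 65.0 × $460 = $29,900.00
Total: $209,459.50 − $29,900.00 = $179,559.50

$179,559.50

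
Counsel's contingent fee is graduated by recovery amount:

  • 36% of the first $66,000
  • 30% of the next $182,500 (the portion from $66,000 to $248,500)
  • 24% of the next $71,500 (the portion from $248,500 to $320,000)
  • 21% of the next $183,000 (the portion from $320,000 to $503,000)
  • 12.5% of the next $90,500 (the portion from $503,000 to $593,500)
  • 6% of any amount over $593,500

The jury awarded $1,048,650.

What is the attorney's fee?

First $66,000 at 36% = $23,760.00
Next $182,500 at 30% = $54,750.00
Next $71,500 at 24% = $17,160.00
Next $183,000 at 21% = $38,430.00
Next $90,500 at 12.5% = $11,312.50
Remaining $455,150 at 6% = $27,309.00
Fee: $23,760.00 + $54,750.00 + $17,160.00 + $38,430.00 + $11,312.50 + $27,309.00 = $172,721.50

$172,721.50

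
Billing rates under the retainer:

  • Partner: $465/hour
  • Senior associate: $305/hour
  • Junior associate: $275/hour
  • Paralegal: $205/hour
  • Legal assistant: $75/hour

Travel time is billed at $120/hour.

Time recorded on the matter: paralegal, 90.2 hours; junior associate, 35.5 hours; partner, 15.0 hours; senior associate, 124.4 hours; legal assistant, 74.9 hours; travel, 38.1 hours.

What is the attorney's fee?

$83,360.00

Partner: 15.0 × $465 = $6,975.00
Senior associate: 124.4 × $305 = $37,942.00
Junior associate: 35.5 × $275 = $9,762.50
Paralegal: 90.2 × $205 = $18,491.00
Legal assistant: 74.9 × $75 = $5,617.50
Subtotal: $6,975.00 + $37,942.00 + $9,762.50 + $18,491.00 + $5,617.50 = $78,788.00
Travel: 38.1 × $120 = $4,572.00
Total: $78,788.00 + $4,572.00 = $83,360.00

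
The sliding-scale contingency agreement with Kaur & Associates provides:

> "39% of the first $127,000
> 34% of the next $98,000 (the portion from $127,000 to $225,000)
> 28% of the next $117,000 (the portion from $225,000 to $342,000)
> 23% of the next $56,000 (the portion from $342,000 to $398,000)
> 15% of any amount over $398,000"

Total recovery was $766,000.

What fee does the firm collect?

$183,690.00

First $127,000 at 39% = $49,530.00
Next $98,000 at 34% = $33,320.00
Next $117,000 at 28% = $32,760.00
Next $56,000 at 23% = $12,880.00
Remaining $368,000 at 15% = $55,200.00
Fee: $49,530.00 + $33,320.00 + $32,760.00 + $12,880.00 + $55,200.00 = $183,690.00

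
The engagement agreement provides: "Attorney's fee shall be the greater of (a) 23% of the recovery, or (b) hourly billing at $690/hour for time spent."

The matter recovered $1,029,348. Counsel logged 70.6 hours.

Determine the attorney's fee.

$236,750.04

(a) 23% of $1,029,348 = $236,750.04
(b) 70.6 × $690 = $48,714.00
The greater is (a): $236,750.04.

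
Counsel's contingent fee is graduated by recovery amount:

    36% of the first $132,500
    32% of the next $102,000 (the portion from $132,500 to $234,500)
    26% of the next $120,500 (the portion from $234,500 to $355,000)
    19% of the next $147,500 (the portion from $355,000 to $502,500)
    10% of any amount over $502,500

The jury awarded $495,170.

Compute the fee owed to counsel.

$138,302.30

First $132,500 at 36% = $47,700.00
Next $102,000 at 32% = $32,640.00
Next $120,500 at 26% = $31,330.00
Remaining $140,170 at 19% = $26,632.30
Fee: $47,700.00 + $32,640.00 + $31,330.00 + $26,632.30 = $138,302.30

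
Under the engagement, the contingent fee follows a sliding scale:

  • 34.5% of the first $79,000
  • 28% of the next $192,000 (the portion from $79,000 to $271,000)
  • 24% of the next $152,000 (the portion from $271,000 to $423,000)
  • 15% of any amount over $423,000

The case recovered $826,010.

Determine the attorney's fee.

$177,946.50

First $79,000 at 34.5% = $27,255.00
Next $192,000 at 28% = $53,760.00
Next $152,000 at 24% = $36,480.00
Remaining $403,010 at 15% = $60,451.50
Fee: $27,255.00 + $53,760.00 + $36,480.00 + $60,451.50 = $177,946.50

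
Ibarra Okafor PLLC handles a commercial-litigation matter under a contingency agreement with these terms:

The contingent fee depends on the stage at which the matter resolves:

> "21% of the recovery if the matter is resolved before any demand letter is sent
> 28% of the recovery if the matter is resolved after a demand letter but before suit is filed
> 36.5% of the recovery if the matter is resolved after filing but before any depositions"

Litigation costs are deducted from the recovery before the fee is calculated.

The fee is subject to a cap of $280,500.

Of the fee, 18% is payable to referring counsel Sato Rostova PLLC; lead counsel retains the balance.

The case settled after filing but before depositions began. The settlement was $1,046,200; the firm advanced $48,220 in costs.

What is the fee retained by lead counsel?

Fee base (net of costs): $1,046,200 − $48,220 = $997,980
The matter settled after filing but before depositions began, so the 36.5% rate applies.
$997,980 × 36.5% = $364,262.70
$364,262.70 exceeds the $280,500 cap, so the fee is capped at $280,500.00.
Referral share: 18% of $280,500.00 = $50,490.00; lead counsel retains $280,500.00 − $50,490.00 = $230,010.00.

$230,010.00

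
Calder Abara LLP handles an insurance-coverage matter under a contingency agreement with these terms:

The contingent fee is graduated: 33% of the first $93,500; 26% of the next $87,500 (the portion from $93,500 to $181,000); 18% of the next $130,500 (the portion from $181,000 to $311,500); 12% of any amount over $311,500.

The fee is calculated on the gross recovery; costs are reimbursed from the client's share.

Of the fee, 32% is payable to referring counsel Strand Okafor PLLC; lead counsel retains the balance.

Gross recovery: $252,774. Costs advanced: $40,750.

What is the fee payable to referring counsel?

$21,287.78

Fee base is the gross recovery, $252,774; costs are reimbursed separately.
First $93,500 at 33% = $30,855.00
Next $87,500 at 26% = $22,750.00
Remaining $71,774 at 18% = $12,919.32
Fee: $30,855.00 + $22,750.00 + $12,919.32 = $66,524.32
Referral share: 32% of $66,524.32 = $21,287.78; lead counsel retains $66,524.32 − $21,287.78 = $45,236.54.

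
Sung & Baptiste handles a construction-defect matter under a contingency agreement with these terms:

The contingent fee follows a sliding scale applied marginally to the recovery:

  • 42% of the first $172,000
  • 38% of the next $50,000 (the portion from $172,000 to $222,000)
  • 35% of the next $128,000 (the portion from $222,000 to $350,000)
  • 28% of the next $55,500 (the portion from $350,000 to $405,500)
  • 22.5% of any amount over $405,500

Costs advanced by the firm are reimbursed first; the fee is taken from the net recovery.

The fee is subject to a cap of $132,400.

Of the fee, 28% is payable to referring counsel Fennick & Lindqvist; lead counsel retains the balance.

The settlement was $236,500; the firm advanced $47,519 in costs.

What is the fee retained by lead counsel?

$56,658.80

Fee base (net of costs): $236,500 − $47,519 = $188,981
First $172,000 at 42% = $72,240.00
Remaining $16,981 at 38% = $6,452.78
Fee: $72,240.00 + $6,452.78 = $78,692.78
$78,692.78 is under the $132,400 cap.
Referral share: 28% of $78,692.78 = $22,033.98; lead counsel retains $78,692.78 − $22,033.98 = $56,658.80.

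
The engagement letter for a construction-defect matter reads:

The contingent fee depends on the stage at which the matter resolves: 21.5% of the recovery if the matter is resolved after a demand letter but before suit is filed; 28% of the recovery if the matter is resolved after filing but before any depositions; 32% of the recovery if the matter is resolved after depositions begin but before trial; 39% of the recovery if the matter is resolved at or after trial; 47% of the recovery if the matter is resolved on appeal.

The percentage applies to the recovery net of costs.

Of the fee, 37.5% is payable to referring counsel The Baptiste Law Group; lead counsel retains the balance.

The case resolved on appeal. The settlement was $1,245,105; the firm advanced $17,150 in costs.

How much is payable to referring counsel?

Fee base (net of costs): $1,245,105 − $17,150 = $1,227,955
The matter resolved on appeal, so the 47% rate applies.
$1,227,955 × 47% = $577,138.85
Referral share: 37.5% of $577,138.85 = $216,427.07; lead counsel retains $577,138.85 − $216,427.07 = $360,711.78.

$216,427.07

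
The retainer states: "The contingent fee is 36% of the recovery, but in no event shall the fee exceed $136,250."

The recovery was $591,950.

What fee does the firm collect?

$136,250.00

36% of $591,950 = $213,102.00
That exceeds the $136,250 cap, so the fee is capped at $136,250.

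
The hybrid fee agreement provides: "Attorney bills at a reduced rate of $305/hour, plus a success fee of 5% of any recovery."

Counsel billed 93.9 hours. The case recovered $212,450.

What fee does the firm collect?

$39,262.00

Hourly: 93.9 × $305 = $28,639.50
Success fee: 5% of $212,450 = $10,622.50
Total: $28,639.50 + $10,622.50 = $39,262.00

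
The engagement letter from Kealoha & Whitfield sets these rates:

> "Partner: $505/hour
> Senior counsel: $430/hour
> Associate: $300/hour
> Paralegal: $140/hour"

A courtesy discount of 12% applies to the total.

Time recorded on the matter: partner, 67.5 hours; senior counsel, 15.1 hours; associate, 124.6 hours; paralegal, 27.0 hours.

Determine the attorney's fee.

$71,931.64

Partner: 67.5 × $505 = $34,087.50
Senior counsel: 15.1 × $430 = $6,493.00
Associate: 124.6 × $300 = $37,380.00
Paralegal: 27.0 × $140 = $3,780.00
Subtotal: $81,740.50
Less 12% discount: −$9,808.86
Total: $81,740.50 − $9,808.86 = $71,931.64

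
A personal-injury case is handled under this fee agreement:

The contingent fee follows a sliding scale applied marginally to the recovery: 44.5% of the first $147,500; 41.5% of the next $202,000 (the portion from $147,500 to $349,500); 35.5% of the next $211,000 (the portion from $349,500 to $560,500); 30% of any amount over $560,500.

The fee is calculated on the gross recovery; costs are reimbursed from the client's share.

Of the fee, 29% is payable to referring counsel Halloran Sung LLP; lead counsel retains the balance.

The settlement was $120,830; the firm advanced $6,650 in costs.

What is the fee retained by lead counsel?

$38,176.24

Fee base is the gross recovery, $120,830; costs are reimbursed separately.
First $120,830 at 44.5% = $53,769.35
Referral share: 29% of $53,769.35 = $15,593.11; lead counsel retains $53,769.35 − $15,593.11 = $38,176.24.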